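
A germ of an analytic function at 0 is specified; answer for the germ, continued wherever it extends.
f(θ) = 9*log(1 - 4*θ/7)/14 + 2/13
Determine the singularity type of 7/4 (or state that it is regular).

The point is a logarithmic branch point.

The term (9/14)*log(1 - θ/(7/4)) has argument 1 - 7/4/(7/4) = 0 at 7/4: a logarithmic (infinitely-sheeted) branch point; the remaining terms are analytic or single-valued there.


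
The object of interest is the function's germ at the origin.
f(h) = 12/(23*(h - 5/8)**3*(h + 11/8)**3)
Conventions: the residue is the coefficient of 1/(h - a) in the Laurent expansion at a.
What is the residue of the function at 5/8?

At the order-3 pole 5/8 set g(h) = (h - (5/8))^3*f(h) = 12/(23*(h + 11/8)**3).
Order-3 pole: residue = g''(a)/2; g''(5/8) = 9/46, so the residue is 9/92.

The residue is 9/92.


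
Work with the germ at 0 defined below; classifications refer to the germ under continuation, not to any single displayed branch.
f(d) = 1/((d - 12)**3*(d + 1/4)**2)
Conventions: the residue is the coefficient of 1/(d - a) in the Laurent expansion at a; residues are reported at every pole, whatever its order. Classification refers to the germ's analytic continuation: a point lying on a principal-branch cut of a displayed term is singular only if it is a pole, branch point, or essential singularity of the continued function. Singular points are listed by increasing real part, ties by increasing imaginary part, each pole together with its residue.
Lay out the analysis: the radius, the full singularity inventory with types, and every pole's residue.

Radius of convergence at 0: 1/4.
At -1/4: a pole of order 2; residue -768/5764801.
At 12: a pole of order 3; residue 768/5764801.

Denominator factor (d - 12)^3: pole of order 3 at 12, modulus 12.
Denominator factor (d + 1/4)^2: pole of order 2 at -1/4, modulus 1/4.
The radius of convergence is the smallest modulus among the singular points: 1/4.
At the order-2 pole -1/4 set g(d) = (d - (-1/4))^2*f(d) = (d - 12)**(-3).
Order-2 pole: residue = g'(a); g'(-1/4) = -768/5764801, so the residue is -768/5764801.
At the order-3 pole 12 set g(d) = (d - (12))^3*f(d) = (d + 1/4)**(-2).
Order-3 pole: residue = g''(a)/2; g''(12) = 1536/5764801, so the residue is 768/5764801.
List the singular points by increasing real part (a conjugate pair: the negative imaginary part first).


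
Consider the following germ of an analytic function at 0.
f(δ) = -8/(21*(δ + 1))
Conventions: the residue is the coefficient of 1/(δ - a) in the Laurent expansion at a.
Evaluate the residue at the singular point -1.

The residue is -8/21.

At the order-1 pole -1 set g(δ) = (δ - (-1))*f(δ) = -8/21.
Simple pole: residue = g(a) at a = -1, which is -8/21.


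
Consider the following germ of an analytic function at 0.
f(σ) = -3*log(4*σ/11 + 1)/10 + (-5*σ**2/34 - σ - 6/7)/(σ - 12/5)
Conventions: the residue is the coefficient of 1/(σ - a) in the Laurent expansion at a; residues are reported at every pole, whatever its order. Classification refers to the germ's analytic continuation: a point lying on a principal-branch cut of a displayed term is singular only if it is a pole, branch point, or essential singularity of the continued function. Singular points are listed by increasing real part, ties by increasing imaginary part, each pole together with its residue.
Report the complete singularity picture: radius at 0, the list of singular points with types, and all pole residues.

Denominator factor (σ - 12/5): pole of order 1 at 12/5, modulus 12/5.
Branch term (-3/10)*log(1 - σ/(-11/4)): its argument vanishes at σ = -11/4, a logarithmic branch point, modulus 11/4.
The radius of convergence is the smallest modulus among the singular points: 12/5.
The branch term is analytic at 12/5 and contributes nothing to the residue; only the rational part matters.
At the order-1 pole 12/5 set g(σ) = (σ - (12/5))*(rational part) = -5*σ**2/34 - σ - 6/7.
Simple pole: residue = g(a) at a = 12/5, which is -2442/595.
List the singular points by increasing real part (a conjugate pair: the negative imaginary part first).

Radius of convergence at 0: 12/5.
At -11/4: a logarithmic branch point.
At 12/5: a pole of order 1; residue -2442/595.


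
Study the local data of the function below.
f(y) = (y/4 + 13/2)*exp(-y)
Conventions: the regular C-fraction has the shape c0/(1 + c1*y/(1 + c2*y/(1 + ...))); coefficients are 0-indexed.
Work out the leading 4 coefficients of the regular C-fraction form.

Taylor coefficients (expand at 0): a_0 = 13/2, a_1 = -25/4, a_2 = 3, a_3 = -23/24.
c0 = a_0 = 13/2. Peel one level at a time: if S = 1 + c*y/S' with S'(0) = 1, then c is the y-coefficient of S and S' = c*y/(S - 1).
S_1 = c0/f = 1 + (25/26)*y + (313/676)*y^2 + ...; c1 = 25/26.
S_2 = c1*y/(S_1 - 1) = 1 + (-313/650)*y + (289/3750)*y^2 + ...; c2 = -313/650.
S_3 = c2*y/(S_2 - 1) = 1 + (3757/23475)*y + ...; c3 = 3757/23475.

The regular C-fraction coefficients are [13/2, 25/26, -313/650, 3757/23475].


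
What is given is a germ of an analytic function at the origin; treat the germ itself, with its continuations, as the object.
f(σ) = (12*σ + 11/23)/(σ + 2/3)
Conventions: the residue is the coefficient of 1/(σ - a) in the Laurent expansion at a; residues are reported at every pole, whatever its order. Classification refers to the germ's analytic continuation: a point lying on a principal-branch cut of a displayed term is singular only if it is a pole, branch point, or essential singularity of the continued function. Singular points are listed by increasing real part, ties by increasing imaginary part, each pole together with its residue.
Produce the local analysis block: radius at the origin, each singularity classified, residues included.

Denominator factor (σ + 2/3): pole of order 1 at -2/3, modulus 2/3.
The radius of convergence is the smallest modulus among the singular points: 2/3.
At the order-1 pole -2/3 set g(σ) = (σ - (-2/3))*f(σ) = 12*σ + 11/23.
Simple pole: residue = g(a) at a = -2/3, which is -173/23.

Radius of convergence at 0: 2/3.
At -2/3: a pole of order 1; residue -173/23.


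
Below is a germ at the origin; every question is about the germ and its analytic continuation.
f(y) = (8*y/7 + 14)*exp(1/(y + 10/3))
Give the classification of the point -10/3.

The exponent 1/(y - (-10/3)) has a pole at -10/3, so exp(1/(y - (-10/3))) takes every nonzero value near it: an essential singularity (not a pole of any order).

The point is an essential singularity.


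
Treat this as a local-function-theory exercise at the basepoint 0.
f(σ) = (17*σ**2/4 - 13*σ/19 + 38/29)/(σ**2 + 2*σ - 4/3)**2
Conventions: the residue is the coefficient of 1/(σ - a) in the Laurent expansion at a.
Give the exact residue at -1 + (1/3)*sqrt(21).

The factor σ**2 + 2*σ - 4/3 splits as (σ - a)(σ - a') with a = -1 + (1/3)*sqrt(21), a' = -1 - (1/3)*sqrt(21). At the order-2 pole a set g(σ) = (σ - a)^2*f(σ) = [17*σ**2/4 - 13*σ/19 + 38/29] / (σ - a')^2.
Order-2 pole: residue = g'(a); g'(-1 + (1/3)*sqrt(21)) = (3035/53998)*sqrt(21), so the residue is (3035/53998)*sqrt(21).

The residue is (3035/53998)*sqrt(21).


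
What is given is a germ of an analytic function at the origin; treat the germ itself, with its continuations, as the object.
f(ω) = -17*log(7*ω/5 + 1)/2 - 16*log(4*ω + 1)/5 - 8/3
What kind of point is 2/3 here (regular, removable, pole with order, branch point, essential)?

There is no denominator, hence no pole anywhere.
Branch term log(1 - ω/(-1/4)): argument at 2/3 is 11/3, nonzero, so 2/3 is not its branch point (a point on a principal cut is still regular for the continued germ).
Branch term log(1 - ω/(-5/7)): argument at 2/3 is 29/15, nonzero, so 2/3 is not its branch point (a point on a principal cut is still regular for the continued germ).
So the germ continues analytically to 2/3.

The point is a regular point.


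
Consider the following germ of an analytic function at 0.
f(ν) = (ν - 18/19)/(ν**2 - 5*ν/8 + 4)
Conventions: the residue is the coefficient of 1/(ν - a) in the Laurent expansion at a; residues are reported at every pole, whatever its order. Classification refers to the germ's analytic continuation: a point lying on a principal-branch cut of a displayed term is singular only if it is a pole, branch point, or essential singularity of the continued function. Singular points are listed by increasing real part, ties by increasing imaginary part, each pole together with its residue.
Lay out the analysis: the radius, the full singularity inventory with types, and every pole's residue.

Radius of convergence at 0: 2.
At (5/16) - ((3/16)*sqrt(111))*i: a pole of order 1; residue (1/2) - ((193/12654)*sqrt(111))*i.
At (5/16) + ((3/16)*sqrt(111))*i: a pole of order 1; residue (1/2) + ((193/12654)*sqrt(111))*i.

Denominator factor (ν**2 - 5*ν/8 + 4): discriminant -999/64, complex-conjugate roots (5/16) + ((3/16)*sqrt(111))*i and (5/16) - ((3/16)*sqrt(111))*i; poles of order 1, moduli 2 and 2.
The radius of convergence is the smallest modulus among the singular points: 2.
The factor ν**2 - 5*ν/8 + 4 splits as (ν - a)(ν - a') with a = (5/16) - ((3/16)*sqrt(111))*i, a' = (5/16) + ((3/16)*sqrt(111))*i. At the order-1 pole a set g(ν) = (ν - a)*f(ν) = [ν - 18/19] / (ν - a').
Simple pole: residue = g(a) at a = (5/16) - ((3/16)*sqrt(111))*i, which is (1/2) - ((193/12654)*sqrt(111))*i.
The factor ν**2 - 5*ν/8 + 4 splits as (ν - a)(ν - a') with a = (5/16) + ((3/16)*sqrt(111))*i, a' = (5/16) - ((3/16)*sqrt(111))*i. At the order-1 pole a set g(ν) = (ν - a)*f(ν) = [ν - 18/19] / (ν - a').
Simple pole: residue = g(a) at a = (5/16) + ((3/16)*sqrt(111))*i, which is (1/2) + ((193/12654)*sqrt(111))*i.
List the singular points by increasing real part (a conjugate pair: the negative imaginary part first).


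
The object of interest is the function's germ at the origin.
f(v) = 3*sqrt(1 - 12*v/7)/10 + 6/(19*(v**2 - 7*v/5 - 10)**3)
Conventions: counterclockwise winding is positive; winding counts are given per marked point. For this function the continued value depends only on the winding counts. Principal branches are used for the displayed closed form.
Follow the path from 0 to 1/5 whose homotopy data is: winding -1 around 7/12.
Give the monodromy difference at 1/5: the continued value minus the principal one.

Continued minus principal equals -(3/175)*sqrt(805).

The rational part is single-valued and drops out of the difference; each branch term changes only by its own monodromy.
(3/10)*sqrt(1 - v/(7/12)): winding -1 is odd, the square root flips sign, contributing -2*(3/10)*sqrt(1 - (1/5)/(7/12)) = -2*(3/10)*sqrt(23/35) = -(3/175)*sqrt(805).
Summing the contributions at v = 1/5 gives -(3/175)*sqrt(805).


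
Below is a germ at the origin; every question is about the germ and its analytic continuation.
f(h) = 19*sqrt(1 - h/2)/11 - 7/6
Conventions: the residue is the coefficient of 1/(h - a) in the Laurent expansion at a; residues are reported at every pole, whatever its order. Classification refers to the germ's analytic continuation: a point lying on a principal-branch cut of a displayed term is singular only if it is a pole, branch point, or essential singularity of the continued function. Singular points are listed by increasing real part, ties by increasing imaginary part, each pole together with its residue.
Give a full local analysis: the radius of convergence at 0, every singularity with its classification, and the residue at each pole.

Radius of convergence at 0: 2.
At 2: an algebraic (square-root) branch point.

Branch term (19/11)*sqrt(1 - h/(2)): its argument vanishes at h = 2, a square-root branch point, modulus 2.
The radius of convergence is the smallest modulus among the singular points: 2.


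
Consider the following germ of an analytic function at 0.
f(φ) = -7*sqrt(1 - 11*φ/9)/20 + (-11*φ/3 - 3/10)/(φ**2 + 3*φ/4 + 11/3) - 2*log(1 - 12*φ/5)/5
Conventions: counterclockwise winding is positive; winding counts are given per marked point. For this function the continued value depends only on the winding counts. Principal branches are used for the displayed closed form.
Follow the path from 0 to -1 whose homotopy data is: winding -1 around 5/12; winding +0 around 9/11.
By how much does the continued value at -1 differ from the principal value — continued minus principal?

The rational part is single-valued and drops out of the difference; each branch term changes only by its own monodromy.
(-7/20)*sqrt(1 - φ/(9/11)): winding +0 is even, the square root returns to the same sheet, contribution 0.
(-2/5)*log(1 - φ/(5/12)): each positive loop around 5/12 adds 2*pi*i to the log, so winding -1 contributes (-2/5)*(-1)*2*pi*i = (4/5)*pi*i.
Summing the contributions at φ = -1 gives (4/5)*pi*i.

Continued minus principal equals (4/5)*pi*i.


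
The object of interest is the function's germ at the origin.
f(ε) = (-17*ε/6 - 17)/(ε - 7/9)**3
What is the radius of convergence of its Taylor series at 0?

Denominator factor (ε - 7/9)^3: pole of order 3 at 7/9, modulus 7/9.
The radius of convergence is the smallest modulus among the singular points: 7/9.

The radius of convergence is 7/9.


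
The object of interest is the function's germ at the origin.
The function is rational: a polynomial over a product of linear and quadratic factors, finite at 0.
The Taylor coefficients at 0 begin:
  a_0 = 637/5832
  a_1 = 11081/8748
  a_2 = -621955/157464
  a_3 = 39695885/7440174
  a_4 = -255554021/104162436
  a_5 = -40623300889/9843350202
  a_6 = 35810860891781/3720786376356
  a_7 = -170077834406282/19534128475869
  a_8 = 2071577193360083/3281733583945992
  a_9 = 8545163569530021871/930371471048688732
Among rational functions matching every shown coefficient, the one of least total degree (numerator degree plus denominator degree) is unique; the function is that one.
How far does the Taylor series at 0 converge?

No rational of total degree below 8 reproduces all 10 coefficients; solving the [1/7] Pade equations on them gives f(ξ) = (-35*ξ/6 - 13/32)/((ξ - 7/4)*(ξ**2 + 10*ξ/7 + 9/7)**3), whose expansion matches every shown term.
Denominator factor (ξ - 7/4): pole of order 1 at 7/4, modulus 7/4.
Denominator factor (ξ**2 + 10*ξ/7 + 9/7)^3: discriminant -152/49, complex-conjugate roots (-5/7) + ((1/7)*sqrt(38))*i and (-5/7) - ((1/7)*sqrt(38))*i; poles of order 3, moduli (3/7)*sqrt(7) and (3/7)*sqrt(7).
The radius of convergence is the smallest modulus among the singular points: (3/7)*sqrt(7).

The radius of convergence is (3/7)*sqrt(7).


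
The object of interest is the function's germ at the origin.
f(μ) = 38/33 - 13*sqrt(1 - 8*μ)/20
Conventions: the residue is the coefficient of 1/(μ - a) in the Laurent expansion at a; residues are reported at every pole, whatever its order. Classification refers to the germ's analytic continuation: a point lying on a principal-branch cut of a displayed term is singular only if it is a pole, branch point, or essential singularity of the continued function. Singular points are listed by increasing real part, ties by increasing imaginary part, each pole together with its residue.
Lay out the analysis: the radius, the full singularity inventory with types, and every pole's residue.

Branch term (-13/20)*sqrt(1 - μ/(1/8)): its argument vanishes at μ = 1/8, a square-root branch point, modulus 1/8.
The radius of convergence is the smallest modulus among the singular points: 1/8.

Radius of convergence at 0: 1/8.
At 1/8: an algebraic (square-root) branch point.


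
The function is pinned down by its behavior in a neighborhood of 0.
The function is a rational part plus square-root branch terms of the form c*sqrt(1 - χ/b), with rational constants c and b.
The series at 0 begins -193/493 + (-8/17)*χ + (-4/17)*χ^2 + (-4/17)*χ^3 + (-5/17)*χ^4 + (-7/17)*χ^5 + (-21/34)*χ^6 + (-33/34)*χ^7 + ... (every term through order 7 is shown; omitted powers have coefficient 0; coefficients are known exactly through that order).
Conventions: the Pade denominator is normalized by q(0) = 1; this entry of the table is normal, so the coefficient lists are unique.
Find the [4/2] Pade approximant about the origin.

Taylor coefficients needed (read off): a_0 = -193/493, a_1 = -8/17, a_2 = -4/17, a_3 = -4/17, a_4 = -5/17, a_5 = -7/17, a_6 = -21/34.
Write the denominator as Q(χ) = 1 + q1*χ + q2*χ^2. Requiring Q*f - P = O(χ^7) with deg P <= 4 kills the coefficients of χ^5..χ^6 in Q*f:
  χ^5: a_5 + q1*a_4 + q2*a_3 = 0, i.e. -7/17 + (-5/17)*q1 + (-4/17)*q2 = 0.
  χ^6: a_6 + q1*a_5 + q2*a_4 = 0, i.e. -21/34 + (-7/17)*q1 + (-5/17)*q2 = 0.
Solving this linear system: q1 = -7/3, q2 = 7/6.
The numerator is Q*f truncated at degree 4: P0 = a_0 = -193/493; P1 = a_1 + q1*a_0 = 655/1479; P2 = a_2 + q1*a_1 + q2*a_0 = 1201/2958; P3 = a_3 + q1*a_2 + q2*a_1 = -4/17; P4 = a_4 + q1*a_3 + q2*a_2 = -1/51.

The Pade approximant has numerator coefficients [-193/493, 655/1479, 1201/2958, -4/17, -1/51]; denominator coefficients [1, -7/3, 7/6].


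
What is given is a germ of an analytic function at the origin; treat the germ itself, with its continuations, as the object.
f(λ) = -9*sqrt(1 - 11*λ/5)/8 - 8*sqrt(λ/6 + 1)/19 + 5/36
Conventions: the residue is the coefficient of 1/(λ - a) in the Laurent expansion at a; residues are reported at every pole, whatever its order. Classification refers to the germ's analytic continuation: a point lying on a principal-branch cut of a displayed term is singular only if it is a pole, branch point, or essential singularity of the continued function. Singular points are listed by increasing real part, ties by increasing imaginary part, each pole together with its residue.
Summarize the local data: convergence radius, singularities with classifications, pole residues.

Radius of convergence at 0: 5/11.
At -6: an algebraic (square-root) branch point.
At 5/11: an algebraic (square-root) branch point.

Branch term (-8/19)*sqrt(1 - λ/(-6)): its argument vanishes at λ = -6, a square-root branch point, modulus 6.
Branch term (-9/8)*sqrt(1 - λ/(5/11)): its argument vanishes at λ = 5/11, a square-root branch point, modulus 5/11.
The radius of convergence is the smallest modulus among the singular points: 5/11.
List the singular points by increasing real part (a conjugate pair: the negative imaginary part first).


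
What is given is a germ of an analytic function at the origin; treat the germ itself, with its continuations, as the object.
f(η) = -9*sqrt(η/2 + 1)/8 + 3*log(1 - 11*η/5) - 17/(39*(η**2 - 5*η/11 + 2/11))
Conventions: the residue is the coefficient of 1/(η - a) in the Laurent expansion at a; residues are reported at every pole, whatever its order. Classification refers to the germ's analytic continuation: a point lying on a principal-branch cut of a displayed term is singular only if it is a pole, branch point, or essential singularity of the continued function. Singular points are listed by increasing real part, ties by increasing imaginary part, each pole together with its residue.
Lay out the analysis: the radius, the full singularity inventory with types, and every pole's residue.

Denominator factor (η**2 - 5*η/11 + 2/11): discriminant -63/121, complex-conjugate roots (5/22) + ((3/22)*sqrt(7))*i and (5/22) - ((3/22)*sqrt(7))*i; poles of order 1, moduli (1/11)*sqrt(22) and (1/11)*sqrt(22).
Branch term (-9/8)*sqrt(1 - η/(-2)): its argument vanishes at η = -2, a square-root branch point, modulus 2.
Branch term (3)*log(1 - η/(5/11)): its argument vanishes at η = 5/11, a logarithmic branch point, modulus 5/11.
The radius of convergence is the smallest modulus among the singular points: (1/11)*sqrt(22).
The branch terms are analytic at (5/22) - ((3/22)*sqrt(7))*i and contribute nothing to the residue; only the rational part matters.
The factor η**2 - 5*η/11 + 2/11 splits as (η - a)(η - a') with a = (5/22) - ((3/22)*sqrt(7))*i, a' = (5/22) + ((3/22)*sqrt(7))*i. At the order-1 pole a set g(η) = (η - a)*(rational part) = [-17/39] / (η - a').
Simple pole: residue = g(a) at a = (5/22) - ((3/22)*sqrt(7))*i, which is -((187/819)*sqrt(7))*i.
The branch terms are analytic at (5/22) + ((3/22)*sqrt(7))*i and contribute nothing to the residue; only the rational part matters.
The factor η**2 - 5*η/11 + 2/11 splits as (η - a)(η - a') with a = (5/22) + ((3/22)*sqrt(7))*i, a' = (5/22) - ((3/22)*sqrt(7))*i. At the order-1 pole a set g(η) = (η - a)*(rational part) = [-17/39] / (η - a').
Simple pole: residue = g(a) at a = (5/22) + ((3/22)*sqrt(7))*i, which is ((187/819)*sqrt(7))*i.
List the singular points by increasing real part (a conjugate pair: the negative imaginary part first).

Radius of convergence at 0: (1/11)*sqrt(22).
At -2: an algebraic (square-root) branch point.
At (5/22) - ((3/22)*sqrt(7))*i: a pole of order 1; residue -((187/819)*sqrt(7))*i.
At (5/22) + ((3/22)*sqrt(7))*i: a pole of order 1; residue ((187/819)*sqrt(7))*i.
At 5/11: a logarithmic branch point.


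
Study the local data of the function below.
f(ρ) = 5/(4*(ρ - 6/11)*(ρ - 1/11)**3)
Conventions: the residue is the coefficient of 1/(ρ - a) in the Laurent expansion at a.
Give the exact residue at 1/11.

The residue is -1331/100.

At the order-3 pole 1/11 set g(ρ) = (ρ - (1/11))^3*f(ρ) = 5/(4*(ρ - 6/11)).
Order-3 pole: residue = g''(a)/2; g''(1/11) = -1331/50, so the residue is -1331/100.


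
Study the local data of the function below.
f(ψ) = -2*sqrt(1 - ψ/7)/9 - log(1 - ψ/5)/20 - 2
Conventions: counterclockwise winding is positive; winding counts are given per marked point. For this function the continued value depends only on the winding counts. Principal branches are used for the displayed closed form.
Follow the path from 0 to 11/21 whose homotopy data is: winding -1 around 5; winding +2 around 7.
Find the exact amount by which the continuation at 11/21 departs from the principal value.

Continued minus principal equals (1/10)*pi*i.

The rational part is single-valued and drops out of the difference; each branch term changes only by its own monodromy.
(-2/9)*sqrt(1 - ψ/(7)): winding +2 is even, the square root returns to the same sheet, contribution 0.
(-1/20)*log(1 - ψ/(5)): each positive loop around 5 adds 2*pi*i to the log, so winding -1 contributes (-1/20)*(-1)*2*pi*i = (1/10)*pi*i.
Summing the contributions at ψ = 11/21 gives (1/10)*pi*i.


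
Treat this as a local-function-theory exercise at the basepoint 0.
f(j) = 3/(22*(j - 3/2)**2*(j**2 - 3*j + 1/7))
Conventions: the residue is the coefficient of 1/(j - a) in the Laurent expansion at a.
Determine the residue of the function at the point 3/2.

At the order-2 pole 3/2 set g(j) = (j - (3/2))^2*f(j) = 3/(22*(j**2 - 3*j + 1/7)).
Order-2 pole: residue = g'(a); g'(3/2) = 0, so the residue is 0.

The residue is 0.


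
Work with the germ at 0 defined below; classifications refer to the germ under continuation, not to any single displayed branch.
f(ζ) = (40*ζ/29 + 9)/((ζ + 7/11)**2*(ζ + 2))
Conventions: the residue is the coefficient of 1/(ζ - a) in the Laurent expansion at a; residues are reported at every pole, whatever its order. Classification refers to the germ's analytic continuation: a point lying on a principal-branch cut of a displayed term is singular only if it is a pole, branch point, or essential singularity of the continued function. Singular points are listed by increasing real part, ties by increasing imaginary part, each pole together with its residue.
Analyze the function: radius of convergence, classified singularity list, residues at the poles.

Denominator factor (ζ + 7/11)^2: pole of order 2 at -7/11, modulus 7/11.
Denominator factor (ζ + 2): pole of order 1 at -2, modulus 2.
The radius of convergence is the smallest modulus among the singular points: 7/11.
At the order-1 pole -2 set g(ζ) = (ζ - (-2))*f(ζ) = (40*ζ/29 + 9)/(ζ + 7/11)**2.
Simple pole: residue = g(a) at a = -2, which is 21901/6525.
At the order-2 pole -7/11 set g(ζ) = (ζ - (-7/11))^2*f(ζ) = (40*ζ/29 + 9)/(ζ + 2).
Order-2 pole: residue = g'(a); g'(-7/11) = -21901/6525, so the residue is -21901/6525.
List the singular points by increasing real part (a conjugate pair: the negative imaginary part first).

Radius of convergence at 0: 7/11.
At -2: a pole of order 1; residue 21901/6525.
At -7/11: a pole of order 2; residue -21901/6525.


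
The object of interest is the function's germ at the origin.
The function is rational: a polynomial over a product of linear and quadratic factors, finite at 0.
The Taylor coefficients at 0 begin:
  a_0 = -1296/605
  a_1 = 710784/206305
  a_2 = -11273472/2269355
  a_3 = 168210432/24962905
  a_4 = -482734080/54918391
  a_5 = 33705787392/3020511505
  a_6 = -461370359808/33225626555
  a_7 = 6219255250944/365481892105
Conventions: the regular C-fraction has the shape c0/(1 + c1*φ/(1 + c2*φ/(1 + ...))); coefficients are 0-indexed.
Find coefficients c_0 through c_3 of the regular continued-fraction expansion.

Taylor coefficients (read off): a_0 = -1296/605, a_1 = 710784/206305, a_2 = -11273472/2269355, a_3 = 168210432/24962905.
c0 = a_0 = -1296/605. Peel one level at a time: if S = 1 + c*φ/S' with S'(0) = 1, then c is the φ-coefficient of S and S' = c*φ/(S - 1).
S_1 = c0/f = 1 + (4936/3069)*φ + (2521744/9418761)*φ^2 + ...; c1 = 4936/3069.
S_2 = c1*φ/(S_1 - 1) = 1 + (-315218/1893573)*φ + (5673924/46063369)*φ^2 + ...; c2 = -315218/1893573.
S_3 = c2*φ/(S_2 - 1) = 1 + (5022/6787)*φ + ...; c3 = 5022/6787.

The regular C-fraction coefficients are [-1296/605, 4936/3069, -315218/1893573, 5022/6787].


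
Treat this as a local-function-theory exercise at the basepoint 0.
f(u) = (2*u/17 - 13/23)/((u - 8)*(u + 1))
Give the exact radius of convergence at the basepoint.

Denominator factor (u - 8): pole of order 1 at 8, modulus 8.
Denominator factor (u + 1): pole of order 1 at -1, modulus 1.
The radius of convergence is the smallest modulus among the singular points: 1.

The radius of convergence is 1.


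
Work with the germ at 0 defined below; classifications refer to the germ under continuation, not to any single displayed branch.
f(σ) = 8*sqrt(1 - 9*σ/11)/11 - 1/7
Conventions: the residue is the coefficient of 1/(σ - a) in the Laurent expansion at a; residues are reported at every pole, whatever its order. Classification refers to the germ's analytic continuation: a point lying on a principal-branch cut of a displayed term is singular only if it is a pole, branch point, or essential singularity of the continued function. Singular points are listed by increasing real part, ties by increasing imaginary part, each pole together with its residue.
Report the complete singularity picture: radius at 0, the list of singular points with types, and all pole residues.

Radius of convergence at 0: 11/9.
At 11/9: an algebraic (square-root) branch point.

Branch term (8/11)*sqrt(1 - σ/(11/9)): its argument vanishes at σ = 11/9, a square-root branch point, modulus 11/9.
The radius of convergence is the smallest modulus among the singular points: 11/9.


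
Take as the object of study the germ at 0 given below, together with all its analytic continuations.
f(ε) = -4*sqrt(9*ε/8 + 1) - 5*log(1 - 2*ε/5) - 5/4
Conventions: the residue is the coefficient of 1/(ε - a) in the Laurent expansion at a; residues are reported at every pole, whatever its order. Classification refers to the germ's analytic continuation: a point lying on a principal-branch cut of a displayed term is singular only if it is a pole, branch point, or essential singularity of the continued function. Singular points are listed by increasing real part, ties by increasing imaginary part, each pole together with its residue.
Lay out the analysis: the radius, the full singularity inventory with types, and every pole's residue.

Radius of convergence at 0: 8/9.
At -8/9: an algebraic (square-root) branch point.
At 5/2: a logarithmic branch point.

Branch term (-4)*sqrt(1 - ε/(-8/9)): its argument vanishes at ε = -8/9, a square-root branch point, modulus 8/9.
Branch term (-5)*log(1 - ε/(5/2)): its argument vanishes at ε = 5/2, a logarithmic branch point, modulus 5/2.
The radius of convergence is the smallest modulus among the singular points: 8/9.
List the singular points by increasing real part (a conjugate pair: the negative imaginary part first).


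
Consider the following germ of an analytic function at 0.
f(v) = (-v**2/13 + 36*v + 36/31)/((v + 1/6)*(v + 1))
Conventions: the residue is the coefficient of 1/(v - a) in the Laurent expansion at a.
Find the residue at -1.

The residue is 84426/2015.

At the order-1 pole -1 set g(v) = (v - (-1))*f(v) = (-v**2/13 + 36*v + 36/31)/(v + 1/6).
Simple pole: residue = g(a) at a = -1, which is 84426/2015.


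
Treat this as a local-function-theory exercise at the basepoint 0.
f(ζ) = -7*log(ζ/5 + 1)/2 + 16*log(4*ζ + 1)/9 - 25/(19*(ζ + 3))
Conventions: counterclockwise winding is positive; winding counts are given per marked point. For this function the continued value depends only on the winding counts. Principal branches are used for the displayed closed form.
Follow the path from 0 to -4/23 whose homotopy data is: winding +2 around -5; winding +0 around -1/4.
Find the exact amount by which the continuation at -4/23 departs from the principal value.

Continued minus principal equals -(14)*pi*i.

The rational part is single-valued and drops out of the difference; each branch term changes only by its own monodromy.
(16/9)*log(1 - ζ/(-1/4)): winding 0 around -1/4, so this term returns to its principal value, contribution 0.
(-7/2)*log(1 - ζ/(-5)): each positive loop around -5 adds 2*pi*i to the log, so winding +2 contributes (-7/2)*(2)*2*pi*i = -(14)*pi*i.
Summing the contributions at ζ = -4/23 gives -(14)*pi*i.


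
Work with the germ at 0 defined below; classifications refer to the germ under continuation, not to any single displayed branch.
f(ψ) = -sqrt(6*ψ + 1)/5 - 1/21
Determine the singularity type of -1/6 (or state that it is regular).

The point is an algebraic (square-root) branch point.

The term (-1/5)*sqrt(1 - ψ/(-1/6)) has argument 1 - -1/6/(-1/6) = 0 at -1/6: a square-root (algebraic, two-sheeted) branch point; the remaining terms are analytic or single-valued there.


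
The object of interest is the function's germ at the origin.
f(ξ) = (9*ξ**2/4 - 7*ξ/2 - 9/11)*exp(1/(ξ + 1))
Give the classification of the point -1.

The exponent 1/(ξ - (-1)) has a pole at -1, so exp(1/(ξ - (-1))) takes every nonzero value near it: an essential singularity (not a pole of any order).

The point is an essential singularity.


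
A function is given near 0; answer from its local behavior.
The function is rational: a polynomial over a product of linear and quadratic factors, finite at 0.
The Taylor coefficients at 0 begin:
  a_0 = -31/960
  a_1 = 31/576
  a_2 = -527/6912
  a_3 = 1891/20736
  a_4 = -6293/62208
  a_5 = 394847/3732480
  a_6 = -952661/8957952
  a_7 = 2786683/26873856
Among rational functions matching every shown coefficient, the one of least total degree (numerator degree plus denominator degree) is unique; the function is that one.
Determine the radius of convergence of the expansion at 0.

No rational of total degree below 5 reproduces all 8 coefficients; solving the [0/5] Pade equations on them gives f(z) = -31/(40*(z + 3/2)*(z**2 - 2*z - 4)**2), whose expansion matches every shown term.
Denominator factor (z + 3/2): pole of order 1 at -3/2, modulus 3/2.
Denominator factor (z**2 - 2*z - 4)^2: discriminant 20, real irrational roots 1 + sqrt(5) and 1 - sqrt(5); poles of order 2, moduli 1 + sqrt(5) and -1 + sqrt(5).
The radius of convergence is the smallest modulus among the singular points: -1 + sqrt(5).

The radius of convergence is -1 + sqrt(5).


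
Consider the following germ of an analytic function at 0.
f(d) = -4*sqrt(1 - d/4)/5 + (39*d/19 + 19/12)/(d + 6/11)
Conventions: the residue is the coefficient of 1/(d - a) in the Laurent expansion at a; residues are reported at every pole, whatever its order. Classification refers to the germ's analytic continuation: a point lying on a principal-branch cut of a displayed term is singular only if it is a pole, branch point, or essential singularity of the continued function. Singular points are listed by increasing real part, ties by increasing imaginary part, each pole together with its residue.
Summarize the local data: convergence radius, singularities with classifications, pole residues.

Denominator factor (d + 6/11): pole of order 1 at -6/11, modulus 6/11.
Branch term (-4/5)*sqrt(1 - d/(4)): its argument vanishes at d = 4, a square-root branch point, modulus 4.
The radius of convergence is the smallest modulus among the singular points: 6/11.
The branch term is analytic at -6/11 and contributes nothing to the residue; only the rational part matters.
At the order-1 pole -6/11 set g(d) = (d - (-6/11))*(rational part) = 39*d/19 + 19/12.
Simple pole: residue = g(a) at a = -6/11, which is 1163/2508.
List the singular points by increasing real part (a conjugate pair: the negative imaginary part first).

Radius of convergence at 0: 6/11.
At -6/11: a pole of order 1; residue 1163/2508.
At 4: an algebraic (square-root) branch point.


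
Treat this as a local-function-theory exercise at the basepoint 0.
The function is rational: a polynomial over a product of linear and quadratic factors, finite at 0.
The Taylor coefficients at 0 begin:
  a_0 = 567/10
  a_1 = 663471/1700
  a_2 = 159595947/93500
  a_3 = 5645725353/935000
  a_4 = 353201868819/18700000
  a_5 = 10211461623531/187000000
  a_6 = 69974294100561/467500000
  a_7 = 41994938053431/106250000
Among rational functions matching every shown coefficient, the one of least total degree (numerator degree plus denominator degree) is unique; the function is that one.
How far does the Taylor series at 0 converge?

The radius of convergence is 5/12.

No rational of total degree below 6 reproduces all 8 coefficients; solving the [2/4] Pade equations on them gives f(u) = (37*u**2/33 - 2*u/17 + 7)/((u - 2/3)**3*(u - 5/12)), whose expansion matches every shown term.
Denominator factor (u - 5/12): pole of order 1 at 5/12, modulus 5/12.
Denominator factor (u - 2/3)^3: pole of order 3 at 2/3, modulus 2/3.
The radius of convergence is the smallest modulus among the singular points: 5/12.


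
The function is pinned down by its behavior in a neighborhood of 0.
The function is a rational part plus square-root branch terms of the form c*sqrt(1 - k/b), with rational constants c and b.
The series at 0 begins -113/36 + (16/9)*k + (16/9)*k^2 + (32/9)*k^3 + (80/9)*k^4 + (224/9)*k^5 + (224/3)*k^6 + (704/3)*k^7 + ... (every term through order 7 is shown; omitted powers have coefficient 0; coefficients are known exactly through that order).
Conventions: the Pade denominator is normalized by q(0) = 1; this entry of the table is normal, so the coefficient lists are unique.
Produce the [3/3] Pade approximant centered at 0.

Taylor coefficients needed (read off): a_0 = -113/36, a_1 = 16/9, a_2 = 16/9, a_3 = 32/9, a_4 = 80/9, a_5 = 224/9, a_6 = 224/3.
Write the denominator as Q(k) = 1 + q1*k + q2*k^2 + q3*k^3. Requiring Q*f - P = O(k^7) with deg P <= 3 kills the coefficients of k^4..k^6 in Q*f:
  k^4: a_4 + q1*a_3 + q2*a_2 + q3*a_1 = 0, i.e. 80/9 + (32/9)*q1 + (16/9)*q2 + (16/9)*q3 = 0.
  k^5: a_5 + q1*a_4 + q2*a_3 + q3*a_2 = 0, i.e. 224/9 + (80/9)*q1 + (32/9)*q2 + (16/9)*q3 = 0.
  k^6: a_6 + q1*a_5 + q2*a_4 + q3*a_3 = 0, i.e. 224/3 + (224/9)*q1 + (80/9)*q2 + (32/9)*q3 = 0.
Solving this linear system: q1 = -5, q2 = 6, q3 = -1.
The numerator is Q*f truncated at degree 3: P0 = a_0 = -113/36; P1 = a_1 + q1*a_0 = 629/36; P2 = a_2 + q1*a_1 + q2*a_0 = -467/18; P3 = a_3 + q1*a_2 + q2*a_1 + q3*a_0 = 305/36.

The Pade approximant has numerator coefficients [-113/36, 629/36, -467/18, 305/36]; denominator coefficients [1, -5, 6, -1].


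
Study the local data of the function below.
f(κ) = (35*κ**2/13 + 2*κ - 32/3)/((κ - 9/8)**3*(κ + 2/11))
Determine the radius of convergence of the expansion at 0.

Denominator factor (κ + 2/11): pole of order 1 at -2/11, modulus 2/11.
Denominator factor (κ - 9/8)^3: pole of order 3 at 9/8, modulus 9/8.
The radius of convergence is the smallest modulus among the singular points: 2/11.

The radius of convergence is 2/11.


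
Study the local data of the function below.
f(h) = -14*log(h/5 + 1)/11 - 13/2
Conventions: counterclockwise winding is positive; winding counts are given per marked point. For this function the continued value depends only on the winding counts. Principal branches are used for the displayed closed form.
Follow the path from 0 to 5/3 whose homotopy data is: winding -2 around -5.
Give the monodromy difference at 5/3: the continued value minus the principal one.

The rational part is single-valued and drops out of the difference; each branch term changes only by its own monodromy.
(-14/11)*log(1 - h/(-5)): each positive loop around -5 adds 2*pi*i to the log, so winding -2 contributes (-14/11)*(-2)*2*pi*i = (56/11)*pi*i.
Summing the contributions at h = 5/3 gives (56/11)*pi*i.

Continued minus principal equals (56/11)*pi*i.


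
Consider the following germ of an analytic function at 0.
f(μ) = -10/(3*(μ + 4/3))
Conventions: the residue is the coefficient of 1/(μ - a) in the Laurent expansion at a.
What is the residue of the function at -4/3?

The residue is -10/3.

At the order-1 pole -4/3 set g(μ) = (μ - (-4/3))*f(μ) = -10/3.
Simple pole: residue = g(a) at a = -4/3, which is -10/3.


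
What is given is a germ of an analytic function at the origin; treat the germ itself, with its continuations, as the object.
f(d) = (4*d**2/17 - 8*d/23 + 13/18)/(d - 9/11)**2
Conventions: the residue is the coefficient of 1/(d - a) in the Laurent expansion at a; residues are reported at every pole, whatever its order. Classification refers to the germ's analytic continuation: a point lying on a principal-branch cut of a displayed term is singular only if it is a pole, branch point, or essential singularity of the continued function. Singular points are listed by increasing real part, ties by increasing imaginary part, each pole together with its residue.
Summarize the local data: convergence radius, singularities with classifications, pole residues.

Radius of convergence at 0: 9/11.
At 9/11: a pole of order 2; residue 160/4301.

Denominator factor (d - 9/11)^2: pole of order 2 at 9/11, modulus 9/11.
The radius of convergence is the smallest modulus among the singular points: 9/11.
At the order-2 pole 9/11 set g(d) = (d - (9/11))^2*f(d) = 4*d**2/17 - 8*d/23 + 13/18.
Order-2 pole: residue = g'(a); g'(9/11) = 160/4301, so the residue is 160/4301.


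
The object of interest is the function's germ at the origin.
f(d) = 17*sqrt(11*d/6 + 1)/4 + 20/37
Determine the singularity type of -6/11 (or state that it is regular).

The term (17/4)*sqrt(1 - d/(-6/11)) has argument 1 - -6/11/(-6/11) = 0 at -6/11: a square-root (algebraic, two-sheeted) branch point; the remaining terms are analytic or single-valued there.

The point is an algebraic (square-root) branch point.


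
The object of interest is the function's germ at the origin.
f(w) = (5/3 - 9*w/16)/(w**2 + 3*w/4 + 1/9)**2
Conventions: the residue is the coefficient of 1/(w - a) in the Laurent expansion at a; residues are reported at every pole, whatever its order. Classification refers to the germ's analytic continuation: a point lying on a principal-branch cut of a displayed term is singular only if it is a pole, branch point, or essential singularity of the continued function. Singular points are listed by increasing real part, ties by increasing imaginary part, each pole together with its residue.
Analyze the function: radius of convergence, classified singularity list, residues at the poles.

Radius of convergence at 0: 3/8 - (1/24)*sqrt(17).
At -3/8 - (1/24)*sqrt(17): a pole of order 2; residue (6489/289)*sqrt(17).
At -3/8 + (1/24)*sqrt(17): a pole of order 2; residue -(6489/289)*sqrt(17).

Denominator factor (w**2 + 3*w/4 + 1/9)^2: discriminant 17/144, real irrational roots -3/8 + (1/24)*sqrt(17) and -3/8 - (1/24)*sqrt(17); poles of order 2, moduli 3/8 - (1/24)*sqrt(17) and 3/8 + (1/24)*sqrt(17).
The radius of convergence is the smallest modulus among the singular points: 3/8 - (1/24)*sqrt(17).
The factor w**2 + 3*w/4 + 1/9 splits as (w - a)(w - a') with a = -3/8 - (1/24)*sqrt(17), a' = -3/8 + (1/24)*sqrt(17). At the order-2 pole a set g(w) = (w - a)^2*f(w) = [5/3 - 9*w/16] / (w - a')^2.
Order-2 pole: residue = g'(a); g'(-3/8 - (1/24)*sqrt(17)) = (6489/289)*sqrt(17), so the residue is (6489/289)*sqrt(17).
The factor w**2 + 3*w/4 + 1/9 splits as (w - a)(w - a') with a = -3/8 + (1/24)*sqrt(17), a' = -3/8 - (1/24)*sqrt(17). At the order-2 pole a set g(w) = (w - a)^2*f(w) = [5/3 - 9*w/16] / (w - a')^2.
Order-2 pole: residue = g'(a); g'(-3/8 + (1/24)*sqrt(17)) = -(6489/289)*sqrt(17), so the residue is -(6489/289)*sqrt(17).
List the singular points by increasing real part (a conjugate pair: the negative imaginary part first).
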